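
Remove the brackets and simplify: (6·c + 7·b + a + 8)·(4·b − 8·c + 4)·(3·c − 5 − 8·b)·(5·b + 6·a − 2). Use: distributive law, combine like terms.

1440·b^2·c^2 + 1608·a·b·c^2 + 24·b·c^2 + 2620·b^2·c + 4068·a·b·c + 160·b·c + 1700·b^3·c + 2420·a·b^2·c − 720·b·c^3 − 864·a·c^3 + 288·c^3 + 768·a·c^2 − 240·c^2 + 1672·a·c − 592·c − 2652·b^3 − 3916·a·b^2 − 1540·b^2 − 1120·b^4 − 1504·a·b^3 − 3332·a·b + 312·b + 456·a^2·b·c − 312·a^2·b − 192·a^2·b^2 − 144·a^2·c^2 + 312·a^2·c − 120·a^2 − 920·a + 320

(6·c + 7·b + a + 8)·(4·b − 8·c + 4)·(3·c − 5 − 8·b)·(5·b + 6·a − 2)
= (24·b·c − 48·c^2 + 24·c + 28·b^2 − 56·b·c + 28·b + 4·a·b − 8·a·c + 4·a + 32·b − 64·c + 32)·(3·c − 5 − 8·b)·(5·b + 6·a − 2)    [distributive law]
= (−32·b·c − 48·c^2 − 40·c + 28·b^2 + 60·b + 4·a·b − 8·a·c + 4·a + 32)·(3·c − 5 − 8·b)·(5·b + 6·a − 2)    [combine like terms]
= (−96·b·c^2 + 160·b·c + 256·b^2·c − 144·c^3 + 240·c^2 + 384·b·c^2 − 120·c^2 + 200·c + 320·b·c + 84·b^2·c − 140·b^2 − 224·b^3 + 180·b·c − 300·b − 480·b^2 + 12·a·b·c − 20·a·b − 32·a·b^2 − 24·a·c^2 + 40·a·c + 64·a·b·c + 12·a·c − 20·a − 32·a·b + 96·c − 160 − 256·b)·(5·b + 6·a − 2)    [distributive law]
= (288·b·c^2 + 660·b·c + 340·b^2·c − 144·c^3 + 120·c^2 + 296·c − 620·b^2 − 224·b^3 − 556·b + 76·a·b·c − 52·a·b − 32·a·b^2 − 24·a·c^2 + 52·a·c − 20·a − 160)·(5·b + 6·a − 2)    [combine like terms]
= 1440·b^2·c^2 + 1728·a·b·c^2 − 576·b·c^2 + 3300·b^2·c + 3960·a·b·c − 1320·b·c + 1700·b^3·c + 2040·a·b^2·c − 680·b^2·c − 720·b·c^3 − 864·a·c^3 + 288·c^3 + 600·b·c^2 + 720·a·c^2 − 240·c^2 + 1480·b·c + 1776·a·c − 592·c − 3100·b^3 − 3720·a·b^2 + 1240·b^2 − 1120·b^4 − 1344·a·b^3 + 448·b^3 − 2780·b^2 − 3336·a·b + 1112·b + 380·a·b^2·c + 456·a^2·b·c − 152·a·b·c − 260·a·b^2 − 312·a^2·b + 104·a·b − 160·a·b^3 − 192·a^2·b^2 + 64·a·b^2 − 120·a·b·c^2 − 144·a^2·c^2 + 48·a·c^2 + 260·a·b·c + 312·a^2·c − 104·a·c − 100·a·b − 120·a^2 + 40·a − 800·b − 960·a + 320    [distributive law]
= 1440·b^2·c^2 + 1608·a·b·c^2 + 24·b·c^2 + 2620·b^2·c + 4068·a·b·c + 160·b·c + 1700·b^3·c + 2420·a·b^2·c − 720·b·c^3 − 864·a·c^3 + 288·c^3 + 768·a·c^2 − 240·c^2 + 1672·a·c − 592·c − 2652·b^3 − 3916·a·b^2 − 1540·b^2 − 1120·b^4 − 1504·a·b^3 − 3332·a·b + 312·b + 456·a^2·b·c − 312·a^2·b − 192·a^2·b^2 − 144·a^2·c^2 + 312·a^2·c − 120·a^2 − 920·a + 320    [combine like terms]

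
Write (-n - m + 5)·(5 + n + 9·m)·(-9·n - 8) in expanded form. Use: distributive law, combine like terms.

9·n^3 + 8·n^2 + 90·m·n^2 - 280·m·n - 320·m + 81·m^2·n + 72·m^2 - 225·n - 200

(-n - m + 5)·(5 + n + 9·m)·(-9·n - 8)
= (-5·n - n^2 - 9·m·n - 5·m - m·n - 9·m^2 + 25 + 5·n + 45·m)·(-9·n - 8)    [distributive law]
= (-n^2 - 10·m·n + 40·m - 9·m^2 + 25)·(-9·n - 8)    [combine like terms]
= 9·n^3 + 8·n^2 + 90·m·n^2 + 80·m·n - 360·m·n - 320·m + 81·m^2·n + 72·m^2 - 225·n - 200    [distributive law]
= 9·n^3 + 8·n^2 + 90·m·n^2 - 280·m·n - 320·m + 81·m^2·n + 72·m^2 - 225·n - 200    [combine like terms]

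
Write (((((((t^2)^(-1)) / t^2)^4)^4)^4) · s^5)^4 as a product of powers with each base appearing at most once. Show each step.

(((((((t^2)^(-1)) / t^2)^4)^4)^4) · s^5)^4
= (((((((t^2)^(-1)) / t^2)^4)^4)^4)^4) · ((s^5)^4)    [power of a product]
= ((((((t^2)^(-1)) / t^2)^4)^4)^16) · ((s^5)^4)    [power of a power]
= (((((t^2)^(-1)) / t^2)^4)^64) · ((s^5)^4)    [power of a power]
= ((((t^2)^(-1)) / t^2)^256) · ((s^5)^4)    [power of a power]
= ((((t^2)^(-1))^256) / ((t^2)^256)) · ((s^5)^4)    [power of a quotient]
= (((t^2)^(-256)) / ((t^2)^256)) · ((s^5)^4)    [power of a power]
= (t^(-512) / ((t^2)^256)) · ((s^5)^4)    [power of a power]
= (t^(-512) / t^512) · ((s^5)^4)    [power of a power]
= t^(-1024) · ((s^5)^4)    [quotient of powers]
= t^(-1024) · s^20    [power of a power]
= s^20t^(-1024)    [rearrange]

s^20t^(-1024)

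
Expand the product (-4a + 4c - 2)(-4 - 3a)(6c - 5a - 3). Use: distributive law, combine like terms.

248ac - 146a^2 - 106a + 132a^2c - 60a^3 - 96c^2 + 96c - 72ac^2 - 24

(-4a + 4c - 2)(-4 - 3a)(6c - 5a - 3)
= (16a + 12a^2 - 16c - 12ac + 8 + 6a)(6c - 5a - 3)    [distributive law]
= (22a + 12a^2 - 16c - 12ac + 8)(6c - 5a - 3)    [combine like terms]
= 132ac - 110a^2 - 66a + 72a^2c - 60a^3 - 36a^2 - 96c^2 + 80ac + 48c - 72ac^2 + 60a^2c + 36ac + 48c - 40a - 24    [distributive law]
= 248ac - 146a^2 - 106a + 132a^2c - 60a^3 - 96c^2 + 96c - 72ac^2 - 24    [combine like terms]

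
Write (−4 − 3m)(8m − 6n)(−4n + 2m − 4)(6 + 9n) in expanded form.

(−4 − 3m)(8m − 6n)(−4n + 2m − 4)(6 + 9n)
= (−32m + 24n − 24m^2 + 18mn)(−4n + 2m − 4)(6 + 9n)    [distributive law]
= (128mn − 64m^2 + 128m − 96n^2 + 48mn − 96n + 96m^2n − 48m^3 + 96m^2 − 72mn^2 + 36m^2n − 72mn)(6 + 9n)    [distributive law]
= (104mn + 32m^2 + 128m − 96n^2 − 96n + 132m^2n − 48m^3 − 72mn^2)(6 + 9n)    [combine like terms]
= 624mn + 936mn^2 + 192m^2 + 288m^2n + 768m + 1152mn − 576n^2 − 864n^3 − 576n − 864n^2 + 792m^2n + 1188m^2n^2 − 288m^3 − 432m^3n − 432mn^2 − 648mn^3    [distributive law]
= 1776mn + 504mn^2 + 192m^2 + 1080m^2n + 768m − 1440n^2 − 864n^3 − 576n + 1188m^2n^2 − 288m^3 − 432m^3n − 648mn^3    [combine like terms]

1776mn + 504mn^2 + 192m^2 + 1080m^2n + 768m − 1440n^2 − 864n^3 − 576n + 1188m^2n^2 − 288m^3 − 432m^3n − 648mn^3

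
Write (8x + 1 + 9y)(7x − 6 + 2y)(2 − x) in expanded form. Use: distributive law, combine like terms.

153x^2 − 56x^3 − 76x + 210xy − 79x^2y − 12 − 104y + 36y^2 − 18xy^2

(8x + 1 + 9y)(7x − 6 + 2y)(2 − x)
= (56x^2 − 48x + 16xy + 7x − 6 + 2y + 63xy − 54y + 18y^2)(2 − x)    [distributive law]
= (56x^2 − 41x + 79xy − 6 − 52y + 18y^2)(2 − x)    [combine like terms]
= 112x^2 − 56x^3 − 82x + 41x^2 + 158xy − 79x^2y − 12 + 6x − 104y + 52xy + 36y^2 − 18xy^2    [distributive law]
= 153x^2 − 56x^3 − 76x + 210xy − 79x^2y − 12 − 104y + 36y^2 − 18xy^2    [combine like terms]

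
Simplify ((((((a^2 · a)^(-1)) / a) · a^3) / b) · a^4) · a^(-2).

((((((a^2 · a)^(-1)) / a) · a^3) / b) · a^4) · a^(-2)
= (((((((a^2)^(-1)) · (a^(-1))) / a) · a^3) / b) · a^4) · a^(-2)    [power of a product]
= (((((a^(-2) · (a^(-1))) / a) · a^3) / b) · a^4) · a^(-2)    [power of a power]
= ((((a^(-3) / a) · a^3) / b) · a^4) · a^(-2)    [product of powers]
= (((a^(-4) · a^3) / b) · a^4) · a^(-2)    [quotient of powers]
= ((a^(-1) / b) · a^4) · a^(-2)    [product of powers]
= ab^(-1)    [quotient of powers; product of powers]

ab^(-1)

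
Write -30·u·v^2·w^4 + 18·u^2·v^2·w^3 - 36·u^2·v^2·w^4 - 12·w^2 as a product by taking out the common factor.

-30·u·v^2·w^4 + 18·u^2·v^2·w^3 - 36·u^2·v^2·w^4 - 12·w^2
= 6(-5·u·v^2·w^4 + 3·u^2·v^2·w^3 - 6·u^2·v^2·w^4 - 2·w^2)    [factor out 6]
= 6·w^2(-5·u·v^2·w^2 + 3·u^2·v^2·w - 6·u^2·v^2·w^2 - 2)    [factor out w^2]

6·w^2(-5·u·v^2·w^2 + 3·u^2·v^2·w - 6·u^2·v^2·w^2 - 2)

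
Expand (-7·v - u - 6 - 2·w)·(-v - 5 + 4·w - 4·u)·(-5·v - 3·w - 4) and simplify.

-35·v³ + 109·v²·w - 233·v² + 51·v·w - 314·v + 118·v·w² - 145·u·v² - 107·u·v·w - 261·u·v - 103·u·w - 116·u - 12·u·w² - 20·u²·v - 12·u²·w - 16·u² - 34·w - 120 + 74·w² + 24·w³

(-7·v - u - 6 - 2·w)·(-v - 5 + 4·w - 4·u)·(-5·v - 3·w - 4)
= (7·v² + 35·v - 28·v·w + 28·u·v + u·v + 5·u - 4·u·w + 4·u² + 6·v + 30 - 24·w + 24·u + 2·v·w + 10·w - 8·w² + 8·u·w)·(-5·v - 3·w - 4)    [distributive law]
= (7·v² + 41·v - 26·v·w + 29·u·v + 29·u + 4·u·w + 4·u² + 30 - 14·w - 8·w²)·(-5·v - 3·w - 4)    [combine like terms]
= -35·v³ - 21·v²·w - 28·v² - 205·v² - 123·v·w - 164·v + 130·v²·w + 78·v·w² + 104·v·w - 145·u·v² - 87·u·v·w - 116·u·v - 145·u·v - 87·u·w - 116·u - 20·u·v·w - 12·u·w² - 16·u·w - 20·u²·v - 12·u²·w - 16·u² - 150·v - 90·w - 120 + 70·v·w + 42·w² + 56·w + 40·v·w² + 24·w³ + 32·w²    [distributive law]
= -35·v³ + 109·v²·w - 233·v² + 51·v·w - 314·v + 118·v·w² - 145·u·v² - 107·u·v·w - 261·u·v - 103·u·w - 116·u - 12·u·w² - 20·u²·v - 12·u²·w - 16·u² - 34·w - 120 + 74·w² + 24·w³    [combine like terms]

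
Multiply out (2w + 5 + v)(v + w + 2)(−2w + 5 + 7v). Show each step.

8vw^2 + 64vw + 19v^2w − 4w^3 − 8w^2 + 25w + 105v + 54v^2 + 50 + 7v^3

(2w + 5 + v)(v + w + 2)(−2w + 5 + 7v)
= (2vw + 2w^2 + 4w + 5v + 5w + 10 + v^2 + vw + 2v)(−2w + 5 + 7v)    [distributive law]
= (3vw + 2w^2 + 9w + 7v + 10 + v^2)(−2w + 5 + 7v)    [combine like terms]
= −6vw^2 + 15vw + 21v^2w − 4w^3 + 10w^2 + 14vw^2 − 18w^2 + 45w + 63vw − 14vw + 35v + 49v^2 − 20w + 50 + 70v − 2v^2w + 5v^2 + 7v^3    [distributive law]
= 8vw^2 + 64vw + 19v^2w − 4w^3 − 8w^2 + 25w + 105v + 54v^2 + 50 + 7v^3    [combine like terms]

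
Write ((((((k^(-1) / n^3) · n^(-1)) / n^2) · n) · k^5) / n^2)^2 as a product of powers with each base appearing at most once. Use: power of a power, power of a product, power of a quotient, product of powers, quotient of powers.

((((((k^(-1) / n^3) · n^(-1)) / n^2) · n) · k^5) / n^2)^2
= ((((((k^(-1) / n^3) · n^(-1)) / n^2) · n) · k^5)^2) / ((n^2)^2)    [power of a quotient]
= ((((((k^(-1) / n^3) · n^(-1)) / n^2) · n)^2) · ((k^5)^2)) / ((n^2)^2)    [power of a product]
= ((((((k^(-1) / n^3) · n^(-1)) / n^2)^2) · (n^2)) · ((k^5)^2)) / ((n^2)^2)    [power of a product]
= ((((((k^(-1) / n^3) · n^(-1))^2) / ((n^2)^2)) · (n^2)) · ((k^5)^2)) / ((n^2)^2)    [power of a quotient]
= ((((((k^(-1) / n^3)^2) · ((n^(-1))^2)) / ((n^2)^2)) · (n^2)) · ((k^5)^2)) / ((n^2)^2)    [power of a product]
= (((((((k^(-1))^2) / ((n^3)^2)) · ((n^(-1))^2)) / ((n^2)^2)) · (n^2)) · ((k^5)^2)) / ((n^2)^2)    [power of a quotient]
= (((((k^(-2) / ((n^3)^2)) · ((n^(-1))^2)) / ((n^2)^2)) · (n^2)) · ((k^5)^2)) / ((n^2)^2)    [power of a power]
= (((((k^(-2) / n^6) · ((n^(-1))^2)) / ((n^2)^2)) · (n^2)) · ((k^5)^2)) / ((n^2)^2)    [power of a power]
= (((((k^(-2) / n^6) · n^(-2)) / ((n^2)^2)) · (n^2)) · ((k^5)^2)) / ((n^2)^2)    [power of a power]
= (((((k^(-2) / n^6) · n^(-2)) / n^4) · (n^2)) · ((k^5)^2)) / ((n^2)^2)    [power of a power]
= (((((k^(-2) / n^6) · n^(-2)) / n^4) · n^2) · k^10) / ((n^2)^2)    [power of a power]
= (((((k^(-2) / n^6) · n^(-2)) / n^4) · n^2) · k^10) / n^4    [power of a power]
= k^8n^(-14)    [quotient of powers; product of powers]

k^8n^(-14)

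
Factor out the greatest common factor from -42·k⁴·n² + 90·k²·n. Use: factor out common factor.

-42·k⁴·n² + 90·k²·n
= 6(-7·k⁴·n² + 15·k²·n)    [factor out 6]
= 6·k²·n(-7·k²·n + 15)    [factor out k²·n]

6·k²·n(-7·k²·n + 15)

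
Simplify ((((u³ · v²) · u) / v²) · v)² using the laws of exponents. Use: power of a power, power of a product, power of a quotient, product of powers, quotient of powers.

u⁸v²

((((u³ · v²) · u) / v²) · v)²
= ((((u³ · v²) · u) / v²)²) · (v²)    [power of a product]
= ((((u³ · v²) · u)²) / ((v²)²)) · (v²)    [power of a quotient]
= ((((u³ · v²)²) · (u²)) / ((v²)²)) · (v²)    [power of a product]
= (((((u³)²) · ((v²)²)) · (u²)) / ((v²)²)) · (v²)    [power of a product]
= (((u⁶ · ((v²)²)) · (u²)) / ((v²)²)) · (v²)    [power of a power]
= (((u⁶ · v⁴) · (u²)) / ((v²)²)) · (v²)    [power of a power]
= (((u⁶ · v⁴) · u²) / v⁴) · (v²)    [power of a power]
= u⁸v²    [quotient of powers; product of powers]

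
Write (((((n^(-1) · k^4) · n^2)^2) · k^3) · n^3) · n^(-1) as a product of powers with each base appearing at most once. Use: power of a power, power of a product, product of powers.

k^11n^4

(((((n^(-1) · k^4) · n^2)^2) · k^3) · n^3) · n^(-1)
= (((((n^(-1) · k^4)^2) · ((n^2)^2)) · k^3) · n^3) · n^(-1)    [power of a product]
= ((((((n^(-1))^2) · ((k^4)^2)) · ((n^2)^2)) · k^3) · n^3) · n^(-1)    [power of a product]
= ((((n^(-2) · ((k^4)^2)) · ((n^2)^2)) · k^3) · n^3) · n^(-1)    [power of a power]
= ((((n^(-2) · k^8) · ((n^2)^2)) · k^3) · n^3) · n^(-1)    [power of a power]
= ((((n^(-2) · k^8) · n^4) · k^3) · n^3) · n^(-1)    [power of a power]
= k^11n^4    [product of powers]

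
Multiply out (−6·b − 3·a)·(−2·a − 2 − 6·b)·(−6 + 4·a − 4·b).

−156·a·b + 96·a²·b + 24·a·b² − 72·b − 264·b² − 144·b³ − 12·a² + 24·a³ − 36·a

(−6·b − 3·a)·(−2·a − 2 − 6·b)·(−6 + 4·a − 4·b)
= (12·a·b + 12·b + 36·b² + 6·a² + 6·a + 18·a·b)·(−6 + 4·a − 4·b)    [distributive law]
= (30·a·b + 12·b + 36·b² + 6·a² + 6·a)·(−6 + 4·a − 4·b)    [combine like terms]
= −180·a·b + 120·a²·b − 120·a·b² − 72·b + 48·a·b − 48·b² − 216·b² + 144·a·b² − 144·b³ − 36·a² + 24·a³ − 24·a²·b − 36·a + 24·a² − 24·a·b    [distributive law]
= −156·a·b + 96·a²·b + 24·a·b² − 72·b − 264·b² − 144·b³ − 12·a² + 24·a³ − 36·a    [combine like terms]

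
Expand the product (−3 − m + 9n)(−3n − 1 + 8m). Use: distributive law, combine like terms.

3 − 23m + 75mn − 8m^2 − 27n^2

(−3 − m + 9n)(−3n − 1 + 8m)
= 9n + 3 − 24m + 3mn + m − 8m^2 − 27n^2 − 9n + 72mn    [distributive law]
= 3 − 23m + 75mn − 8m^2 − 27n^2    [combine like terms]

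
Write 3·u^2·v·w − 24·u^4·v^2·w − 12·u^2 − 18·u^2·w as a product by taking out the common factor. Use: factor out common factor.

3·u^2(v·w − 8·u^2·v^2·w − 4 − 6·w)

3·u^2·v·w − 24·u^4·v^2·w − 12·u^2 − 18·u^2·w
= 3(u^2·v·w − 8·u^4·v^2·w − 4·u^2 − 6·u^2·w)    [factor out 3]
= 3·u^2(v·w − 8·u^2·v^2·w − 4 − 6·w)    [factor out u^2]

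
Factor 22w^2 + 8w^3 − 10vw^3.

22w^2 + 8w^3 − 10vw^3
= 2(11w^2 + 4w^3 − 5vw^3)    [factor out 2]
= 2w^2(11 + 4w − 5vw)    [factor out w^2]

2w^2(11 + 4w − 5vw)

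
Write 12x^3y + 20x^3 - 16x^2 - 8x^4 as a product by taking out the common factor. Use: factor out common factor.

4x^2(3xy + 5x - 4 - 2x^2)

12x^3y + 20x^3 - 16x^2 - 8x^4
= 4(3x^3y + 5x^3 - 4x^2 - 2x^4)    [factor out 4]
= 4x^2(3xy + 5x - 4 - 2x^2)    [factor out x^2]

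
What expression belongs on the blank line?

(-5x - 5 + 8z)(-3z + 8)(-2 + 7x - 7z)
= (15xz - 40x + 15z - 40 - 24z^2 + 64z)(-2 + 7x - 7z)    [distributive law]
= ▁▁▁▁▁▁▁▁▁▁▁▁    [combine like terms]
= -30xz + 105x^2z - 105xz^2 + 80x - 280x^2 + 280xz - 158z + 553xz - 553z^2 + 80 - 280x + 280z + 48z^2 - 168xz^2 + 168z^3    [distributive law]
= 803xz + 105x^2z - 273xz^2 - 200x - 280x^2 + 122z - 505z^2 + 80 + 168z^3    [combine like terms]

After combine like terms, the bracketed line is:

(15xz - 40x + 79z - 40 - 24z^2)(-2 + 7x - 7z)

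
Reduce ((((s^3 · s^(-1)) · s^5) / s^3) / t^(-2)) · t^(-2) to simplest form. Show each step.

((((s^3 · s^(-1)) · s^5) / s^3) / t^(-2)) · t^(-2)
= (((s^2 · s^5) / s^3) / t^(-2)) · t^(-2)    [product of powers]
= ((s^7 / s^3) / t^(-2)) · t^(-2)    [product of powers]
= (s^4 / t^(-2)) · t^(-2)    [quotient of powers]
= s^4    [quotient of powers]

s^4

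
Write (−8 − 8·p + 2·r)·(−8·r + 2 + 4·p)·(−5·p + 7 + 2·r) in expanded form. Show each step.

68·p·r + 444·r + 24·r^2 − 256·p − 112 + 16·p^2 − 424·p^2·r + 224·p·r^2 + 160·p^3 − 32·r^3

(−8 − 8·p + 2·r)·(−8·r + 2 + 4·p)·(−5·p + 7 + 2·r)
= (64·r − 16 − 32·p + 64·p·r − 16·p − 32·p^2 − 16·r^2 + 4·r + 8·p·r)·(−5·p + 7 + 2·r)    [distributive law]
= (68·r − 16 − 48·p + 72·p·r − 32·p^2 − 16·r^2)·(−5·p + 7 + 2·r)    [combine like terms]
= −340·p·r + 476·r + 136·r^2 + 80·p − 112 − 32·r + 240·p^2 − 336·p − 96·p·r − 360·p^2·r + 504·p·r + 144·p·r^2 + 160·p^3 − 224·p^2 − 64·p^2·r + 80·p·r^2 − 112·r^2 − 32·r^3    [distributive law]
= 68·p·r + 444·r + 24·r^2 − 256·p − 112 + 16·p^2 − 424·p^2·r + 224·p·r^2 + 160·p^3 − 32·r^3    [combine like terms]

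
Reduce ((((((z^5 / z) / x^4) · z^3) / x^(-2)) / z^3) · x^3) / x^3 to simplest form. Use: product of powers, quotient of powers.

((((((z^5 / z) / x^4) · z^3) / x^(-2)) / z^3) · x^3) / x^3
= (((((z^4 / x^4) · z^3) / x^(-2)) / z^3) · x^3) / x^3    [quotient of powers]
= x^(-2)·z^4    [quotient of powers; product of powers]

x^(-2)·z^4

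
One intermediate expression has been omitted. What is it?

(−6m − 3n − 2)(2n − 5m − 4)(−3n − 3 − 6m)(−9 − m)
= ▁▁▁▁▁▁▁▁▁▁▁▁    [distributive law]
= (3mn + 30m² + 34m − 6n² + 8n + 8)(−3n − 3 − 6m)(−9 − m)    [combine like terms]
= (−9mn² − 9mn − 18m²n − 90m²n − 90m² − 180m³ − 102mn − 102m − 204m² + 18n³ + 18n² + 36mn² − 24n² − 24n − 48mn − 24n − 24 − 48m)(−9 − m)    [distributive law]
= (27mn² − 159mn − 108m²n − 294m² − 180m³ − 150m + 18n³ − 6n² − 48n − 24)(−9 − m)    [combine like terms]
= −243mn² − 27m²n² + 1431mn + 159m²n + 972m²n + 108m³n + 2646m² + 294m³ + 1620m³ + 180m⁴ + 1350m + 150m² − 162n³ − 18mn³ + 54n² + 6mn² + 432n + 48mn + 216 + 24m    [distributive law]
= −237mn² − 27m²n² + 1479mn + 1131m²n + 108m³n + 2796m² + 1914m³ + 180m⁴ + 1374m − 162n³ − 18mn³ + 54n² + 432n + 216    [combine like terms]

After distributive law, the bracketed line is:

(−12mn + 30m² + 24m − 6n² + 15mn + 12n − 4n + 10m + 8)(−3n − 3 − 6m)(−9 − m)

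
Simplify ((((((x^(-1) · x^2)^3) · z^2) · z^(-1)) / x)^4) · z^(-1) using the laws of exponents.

((((((x^(-1) · x^2)^3) · z^2) · z^(-1)) / x)^4) · z^(-1)
= ((((((x^(-1) · x^2)^3) · z^2) · z^(-1))^4) / (x^4)) · z^(-1)    [power of a quotient]
= ((((((x^(-1) · x^2)^3) · z^2)^4) · ((z^(-1))^4)) / (x^4)) · z^(-1)    [power of a product]
= ((((((x^(-1) · x^2)^3)^4) · ((z^2)^4)) · ((z^(-1))^4)) / (x^4)) · z^(-1)    [power of a product]
= (((((x^(-1) · x^2)^12) · ((z^2)^4)) · ((z^(-1))^4)) / (x^4)) · z^(-1)    [power of a power]
= ((((((x^(-1))^12) · ((x^2)^12)) · ((z^2)^4)) · ((z^(-1))^4)) / (x^4)) · z^(-1)    [power of a product]
= ((((x^(-12) · ((x^2)^12)) · ((z^2)^4)) · ((z^(-1))^4)) / (x^4)) · z^(-1)    [power of a power]
= ((((x^(-12) · x^24) · ((z^2)^4)) · ((z^(-1))^4)) / (x^4)) · z^(-1)    [power of a power]
= (((x^12 · ((z^2)^4)) · ((z^(-1))^4)) / (x^4)) · z^(-1)    [product of powers]
= (((x^12 · z^8) · ((z^(-1))^4)) / (x^4)) · z^(-1)    [power of a power]
= (((x^12 · z^8) · z^(-4)) / (x^4)) · z^(-1)    [power of a power]
= x^8z^3    [quotient of powers; product of powers]

x^8z^3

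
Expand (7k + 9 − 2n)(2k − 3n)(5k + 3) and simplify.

70k^3 + 132k^2 − 125k^2n − 210kn + 54k − 81n + 30kn^2 + 18n^2

(7k + 9 − 2n)(2k − 3n)(5k + 3)
= (14k^2 − 21kn + 18k − 27n − 4kn + 6n^2)(5k + 3)    [distributive law]
= (14k^2 − 25kn + 18k − 27n + 6n^2)(5k + 3)    [combine like terms]
= 70k^3 + 42k^2 − 125k^2n − 75kn + 90k^2 + 54k − 135kn − 81n + 30kn^2 + 18n^2    [distributive law]
= 70k^3 + 132k^2 − 125k^2n − 210kn + 54k − 81n + 30kn^2 + 18n^2    [combine like terms]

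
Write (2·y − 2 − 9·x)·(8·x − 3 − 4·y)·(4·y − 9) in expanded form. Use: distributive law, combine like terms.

208·x·y² − 424·x·y + 80·y² + 6·y − 32·y³ − 99·x − 54 − 288·x²·y + 648·x²

(2·y − 2 − 9·x)·(8·x − 3 − 4·y)·(4·y − 9)
= (16·x·y − 6·y − 8·y² − 16·x + 6 + 8·y − 72·x² + 27·x + 36·x·y)·(4·y − 9)    [distributive law]
= (52·x·y + 2·y − 8·y² + 11·x + 6 − 72·x²)·(4·y − 9)    [combine like terms]
= 208·x·y² − 468·x·y + 8·y² − 18·y − 32·y³ + 72·y² + 44·x·y − 99·x + 24·y − 54 − 288·x²·y + 648·x²    [distributive law]
= 208·x·y² − 424·x·y + 80·y² + 6·y − 32·y³ − 99·x − 54 − 288·x²·y + 648·x²    [combine like terms]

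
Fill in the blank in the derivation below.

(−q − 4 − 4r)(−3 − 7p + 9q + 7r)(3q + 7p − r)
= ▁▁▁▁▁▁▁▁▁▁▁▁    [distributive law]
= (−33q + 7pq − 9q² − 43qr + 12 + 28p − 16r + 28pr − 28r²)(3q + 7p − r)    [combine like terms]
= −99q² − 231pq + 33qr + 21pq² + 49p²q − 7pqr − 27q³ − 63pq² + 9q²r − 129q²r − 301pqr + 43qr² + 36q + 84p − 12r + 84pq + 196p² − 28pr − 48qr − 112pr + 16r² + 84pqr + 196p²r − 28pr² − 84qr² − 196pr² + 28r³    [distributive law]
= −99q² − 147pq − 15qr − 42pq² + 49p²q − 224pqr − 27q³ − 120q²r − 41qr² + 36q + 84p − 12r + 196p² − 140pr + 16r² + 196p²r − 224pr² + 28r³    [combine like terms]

Applying distributive law to the line above:

(3q + 7pq − 9q² − 7qr + 12 + 28p − 36q − 28r + 12r + 28pr − 36qr − 28r²)(3q + 7p − r)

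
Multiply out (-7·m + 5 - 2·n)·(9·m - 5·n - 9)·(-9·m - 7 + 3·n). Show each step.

567·m³ - 531·m² - 342·m²·n + 268·m·n - 39·m·n² - 351·m - 86·n - 91·n² + 315 + 30·n³

(-7·m + 5 - 2·n)·(9·m - 5·n - 9)·(-9·m - 7 + 3·n)
= (-63·m² + 35·m·n + 63·m + 45·m - 25·n - 45 - 18·m·n + 10·n² + 18·n)·(-9·m - 7 + 3·n)    [distributive law]
= (-63·m² + 17·m·n + 108·m - 7·n - 45 + 10·n²)·(-9·m - 7 + 3·n)    [combine like terms]
= 567·m³ + 441·m² - 189·m²·n - 153·m²·n - 119·m·n + 51·m·n² - 972·m² - 756·m + 324·m·n + 63·m·n + 49·n - 21·n² + 405·m + 315 - 135·n - 90·m·n² - 70·n² + 30·n³    [distributive law]
= 567·m³ - 531·m² - 342·m²·n + 268·m·n - 39·m·n² - 351·m - 86·n - 91·n² + 315 + 30·n³    [combine like terms]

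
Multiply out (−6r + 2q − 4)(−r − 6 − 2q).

(−6r + 2q − 4)(−r − 6 − 2q)
= 6r² + 36r + 12qr − 2qr − 12q − 4q² + 4r + 24 + 8q    [distributive law]
= 6r² + 40r + 10qr − 4q − 4q² + 24    [combine like terms]

6r² + 40r + 10qr − 4q − 4q² + 24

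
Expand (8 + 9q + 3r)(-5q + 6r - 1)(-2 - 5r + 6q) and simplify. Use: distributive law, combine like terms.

(8 + 9q + 3r)(-5q + 6r - 1)(-2 - 5r + 6q)
= (-40q + 48r - 8 - 45q^2 + 54qr - 9q - 15qr + 18r^2 - 3r)(-2 - 5r + 6q)    [distributive law]
= (-49q + 45r - 8 - 45q^2 + 39qr + 18r^2)(-2 - 5r + 6q)    [combine like terms]
= 98q + 245qr - 294q^2 - 90r - 225r^2 + 270qr + 16 + 40r - 48q + 90q^2 + 225q^2r - 270q^3 - 78qr - 195qr^2 + 234q^2r - 36r^2 - 90r^3 + 108qr^2    [distributive law]
= 50q + 437qr - 204q^2 - 50r - 261r^2 + 16 + 459q^2r - 270q^3 - 87qr^2 - 90r^3    [combine like terms]

50q + 437qr - 204q^2 - 50r - 261r^2 + 16 + 459q^2r - 270q^3 - 87qr^2 - 90r^3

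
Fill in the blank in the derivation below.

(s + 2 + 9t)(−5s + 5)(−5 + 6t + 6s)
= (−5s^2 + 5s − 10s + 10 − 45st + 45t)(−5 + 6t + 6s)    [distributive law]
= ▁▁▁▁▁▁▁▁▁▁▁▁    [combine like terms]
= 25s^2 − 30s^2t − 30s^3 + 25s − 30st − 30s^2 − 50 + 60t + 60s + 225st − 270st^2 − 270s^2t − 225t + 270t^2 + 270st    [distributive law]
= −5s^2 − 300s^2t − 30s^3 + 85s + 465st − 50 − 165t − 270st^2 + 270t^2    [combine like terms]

After combine like terms, the bracketed line is:

(−5s^2 − 5s + 10 − 45st + 45t)(−5 + 6t + 6s)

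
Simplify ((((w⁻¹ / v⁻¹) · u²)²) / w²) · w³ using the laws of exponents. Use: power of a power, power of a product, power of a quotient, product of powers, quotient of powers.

u⁴v²w⁻¹

((((w⁻¹ / v⁻¹) · u²)²) / w²) · w³
= ((((w⁻¹ / v⁻¹)²) · ((u²)²)) / w²) · w³    [power of a product]
= (((((w⁻¹)²) / ((v⁻¹)²)) · ((u²)²)) / w²) · w³    [power of a quotient]
= (((w⁻² / ((v⁻¹)²)) · ((u²)²)) / w²) · w³    [power of a power]
= (((w⁻² / v⁻²) · ((u²)²)) / w²) · w³    [power of a power]
= (((w⁻² / v⁻²) · u⁴) / w²) · w³    [power of a power]
= u⁴v²w⁻¹    [quotient of powers; product of powers]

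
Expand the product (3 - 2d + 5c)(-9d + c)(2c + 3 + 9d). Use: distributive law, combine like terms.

-168cd - 81d - 189d^2 + 21c^2 + 9c - 387cd^2 + 162d^3 - 49c^2d + 10c^3

(3 - 2d + 5c)(-9d + c)(2c + 3 + 9d)
= (-27d + 3c + 18d^2 - 2cd - 45cd + 5c^2)(2c + 3 + 9d)    [distributive law]
= (-27d + 3c + 18d^2 - 47cd + 5c^2)(2c + 3 + 9d)    [combine like terms]
= -54cd - 81d - 243d^2 + 6c^2 + 9c + 27cd + 36cd^2 + 54d^2 + 162d^3 - 94c^2d - 141cd - 423cd^2 + 10c^3 + 15c^2 + 45c^2d    [distributive law]
= -168cd - 81d - 189d^2 + 21c^2 + 9c - 387cd^2 + 162d^3 - 49c^2d + 10c^3    [combine like terms]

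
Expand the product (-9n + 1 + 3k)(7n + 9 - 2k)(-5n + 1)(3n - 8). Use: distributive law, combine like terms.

945n^4 - 1599n^3 - 2813n^2 + 979n - 585kn^3 + 1302kn^2 + 763kn - 72 - 200k + 90k^2n^2 - 258k^2n + 48k^2

(-9n + 1 + 3k)(7n + 9 - 2k)(-5n + 1)(3n - 8)
= (-63n^2 - 81n + 18kn + 7n + 9 - 2k + 21kn + 27k - 6k^2)(-5n + 1)(3n - 8)    [distributive law]
= (-63n^2 - 74n + 39kn + 9 + 25k - 6k^2)(-5n + 1)(3n - 8)    [combine like terms]
= (315n^3 - 63n^2 + 370n^2 - 74n - 195kn^2 + 39kn - 45n + 9 - 125kn + 25k + 30k^2n - 6k^2)(3n - 8)    [distributive law]
= (315n^3 + 307n^2 - 119n - 195kn^2 - 86kn + 9 + 25k + 30k^2n - 6k^2)(3n - 8)    [combine like terms]
= 945n^4 - 2520n^3 + 921n^3 - 2456n^2 - 357n^2 + 952n - 585kn^3 + 1560kn^2 - 258kn^2 + 688kn + 27n - 72 + 75kn - 200k + 90k^2n^2 - 240k^2n - 18k^2n + 48k^2    [distributive law]
= 945n^4 - 1599n^3 - 2813n^2 + 979n - 585kn^3 + 1302kn^2 + 763kn - 72 - 200k + 90k^2n^2 - 258k^2n + 48k^2    [combine like terms]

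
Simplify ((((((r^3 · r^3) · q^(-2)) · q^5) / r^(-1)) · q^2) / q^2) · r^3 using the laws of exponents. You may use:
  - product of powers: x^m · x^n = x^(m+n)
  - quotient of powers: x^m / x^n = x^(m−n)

((((((r^3 · r^3) · q^(-2)) · q^5) / r^(-1)) · q^2) / q^2) · r^3
= (((((r^6 · q^(-2)) · q^5) / r^(-1)) · q^2) / q^2) · r^3    [product of powers]
= q^3·r^10    [quotient of powers; product of powers]

q^3·r^10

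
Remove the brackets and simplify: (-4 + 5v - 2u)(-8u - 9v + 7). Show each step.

(-4 + 5v - 2u)(-8u - 9v + 7)
= 32u + 36v - 28 - 40uv - 45v^2 + 35v + 16u^2 + 18uv - 14u    [distributive law]
= 18u + 71v - 28 - 22uv - 45v^2 + 16u^2    [combine like terms]

18u + 71v - 28 - 22uv - 45v^2 + 16u^2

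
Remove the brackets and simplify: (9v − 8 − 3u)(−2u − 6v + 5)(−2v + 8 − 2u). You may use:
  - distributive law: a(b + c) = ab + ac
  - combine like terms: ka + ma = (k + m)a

(9v − 8 − 3u)(−2u − 6v + 5)(−2v + 8 − 2u)
= (−18uv − 54v^2 + 45v + 16u + 48v − 40 + 6u^2 + 18uv − 15u)(−2v + 8 − 2u)    [distributive law]
= (−54v^2 + 93v + u − 40 + 6u^2)(−2v + 8 − 2u)    [combine like terms]
= 108v^3 − 432v^2 + 108uv^2 − 186v^2 + 744v − 186uv − 2uv + 8u − 2u^2 + 80v − 320 + 80u − 12u^2v + 48u^2 − 12u^3    [distributive law]
= 108v^3 − 618v^2 + 108uv^2 + 824v − 188uv + 88u + 46u^2 − 320 − 12u^2v − 12u^3    [combine like terms]

108v^3 − 618v^2 + 108uv^2 + 824v − 188uv + 88u + 46u^2 − 320 − 12u^2v − 12u^3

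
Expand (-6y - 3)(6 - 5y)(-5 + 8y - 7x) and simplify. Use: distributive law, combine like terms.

-39y - 318y^2 + 147xy + 240y^3 - 210xy^2 + 90 + 126x

(-6y - 3)(6 - 5y)(-5 + 8y - 7x)
= (-36y + 30y^2 - 18 + 15y)(-5 + 8y - 7x)    [distributive law]
= (-21y + 30y^2 - 18)(-5 + 8y - 7x)    [combine like terms]
= 105y - 168y^2 + 147xy - 150y^2 + 240y^3 - 210xy^2 + 90 - 144y + 126x    [distributive law]
= -39y - 318y^2 + 147xy + 240y^3 - 210xy^2 + 90 + 126x    [combine like terms]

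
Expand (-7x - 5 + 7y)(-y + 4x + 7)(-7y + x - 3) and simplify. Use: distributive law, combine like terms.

-252xy^2 + 231x^2y + 432xy - 28x^3 + 15x^2 + 172x - 357y^2 + 83y + 105 + 49y^3

(-7x - 5 + 7y)(-y + 4x + 7)(-7y + x - 3)
= (7xy - 28x^2 - 49x + 5y - 20x - 35 - 7y^2 + 28xy + 49y)(-7y + x - 3)    [distributive law]
= (35xy - 28x^2 - 69x + 54y - 35 - 7y^2)(-7y + x - 3)    [combine like terms]
= -245xy^2 + 35x^2y - 105xy + 196x^2y - 28x^3 + 84x^2 + 483xy - 69x^2 + 207x - 378y^2 + 54xy - 162y + 245y - 35x + 105 + 49y^3 - 7xy^2 + 21y^2    [distributive law]
= -252xy^2 + 231x^2y + 432xy - 28x^3 + 15x^2 + 172x - 357y^2 + 83y + 105 + 49y^3    [combine like terms]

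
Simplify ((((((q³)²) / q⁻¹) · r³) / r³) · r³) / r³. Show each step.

((((((q³)²) / q⁻¹) · r³) / r³) · r³) / r³
= ((((q⁶ / q⁻¹) · r³) / r³) · r³) / r³    [power of a power]
= (((q⁷ · r³) / r³) · r³) / r³    [quotient of powers]
= q⁷    [quotient of powers; product of powers]

q⁷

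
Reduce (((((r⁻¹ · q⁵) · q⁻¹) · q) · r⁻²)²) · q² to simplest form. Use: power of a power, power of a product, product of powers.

q¹²r⁻⁶

(((((r⁻¹ · q⁵) · q⁻¹) · q) · r⁻²)²) · q²
= (((((r⁻¹ · q⁵) · q⁻¹) · q)²) · ((r⁻²)²)) · q²    [power of a product]
= (((((r⁻¹ · q⁵) · q⁻¹)²) · (q²)) · ((r⁻²)²)) · q²    [power of a product]
= (((((r⁻¹ · q⁵)²) · ((q⁻¹)²)) · (q²)) · ((r⁻²)²)) · q²    [power of a product]
= ((((((r⁻¹)²) · ((q⁵)²)) · ((q⁻¹)²)) · (q²)) · ((r⁻²)²)) · q²    [power of a product]
= ((((r⁻² · ((q⁵)²)) · ((q⁻¹)²)) · (q²)) · ((r⁻²)²)) · q²    [power of a power]
= ((((r⁻² · q¹⁰) · ((q⁻¹)²)) · (q²)) · ((r⁻²)²)) · q²    [power of a power]
= ((((r⁻² · q¹⁰) · q⁻²) · (q²)) · ((r⁻²)²)) · q²    [power of a power]
= ((((r⁻² · q¹⁰) · q⁻²) · q²) · r⁻⁴) · q²    [power of a power]
= q¹²r⁻⁶    [product of powers]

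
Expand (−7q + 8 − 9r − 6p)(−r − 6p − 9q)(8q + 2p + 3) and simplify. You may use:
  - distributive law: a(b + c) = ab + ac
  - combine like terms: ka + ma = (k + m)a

(−7q + 8 − 9r − 6p)(−r − 6p − 9q)(8q + 2p + 3)
= (7qr + 42pq + 63q^2 − 8r − 48p − 72q + 9r^2 + 54pr + 81qr + 6pr + 36p^2 + 54pq)(8q + 2p + 3)    [distributive law]
= (88qr + 96pq + 63q^2 − 8r − 48p − 72q + 9r^2 + 60pr + 36p^2)(8q + 2p + 3)    [combine like terms]
= 704q^2r + 176pqr + 264qr + 768pq^2 + 192p^2q + 288pq + 504q^3 + 126pq^2 + 189q^2 − 64qr − 16pr − 24r − 384pq − 96p^2 − 144p − 576q^2 − 144pq − 216q + 72qr^2 + 18pr^2 + 27r^2 + 480pqr + 120p^2r + 180pr + 288p^2q + 72p^3 + 108p^2    [distributive law]
= 704q^2r + 656pqr + 200qr + 894pq^2 + 480p^2q − 240pq + 504q^3 − 387q^2 + 164pr − 24r + 12p^2 − 144p − 216q + 72qr^2 + 18pr^2 + 27r^2 + 120p^2r + 72p^3    [combine like terms]

704q^2r + 656pqr + 200qr + 894pq^2 + 480p^2q − 240pq + 504q^3 − 387q^2 + 164pr − 24r + 12p^2 − 144p − 216q + 72qr^2 + 18pr^2 + 27r^2 + 120p^2r + 72p^3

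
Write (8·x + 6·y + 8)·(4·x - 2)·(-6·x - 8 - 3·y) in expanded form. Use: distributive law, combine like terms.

-192·x³ - 352·x² - 240·x²·y - 32·x - 168·x·y - 72·x·y² + 144·y + 36·y² + 128

(8·x + 6·y + 8)·(4·x - 2)·(-6·x - 8 - 3·y)
= (32·x² - 16·x + 24·x·y - 12·y + 32·x - 16)·(-6·x - 8 - 3·y)    [distributive law]
= (32·x² + 16·x + 24·x·y - 12·y - 16)·(-6·x - 8 - 3·y)    [combine like terms]
= -192·x³ - 256·x² - 96·x²·y - 96·x² - 128·x - 48·x·y - 144·x²·y - 192·x·y - 72·x·y² + 72·x·y + 96·y + 36·y² + 96·x + 128 + 48·y    [distributive law]
= -192·x³ - 352·x² - 240·x²·y - 32·x - 168·x·y - 72·x·y² + 144·y + 36·y² + 128    [combine like terms]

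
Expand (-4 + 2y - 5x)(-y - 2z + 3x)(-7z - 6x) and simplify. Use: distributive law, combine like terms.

-28yz - 24xy - 56z^2 + 36xz + 72x^2 + 14y^2z + 12xy^2 + 28yz^2 - 53xyz - 66x^2y - 70xz^2 + 45x^2z + 90x^3

(-4 + 2y - 5x)(-y - 2z + 3x)(-7z - 6x)
= (4y + 8z - 12x - 2y^2 - 4yz + 6xy + 5xy + 10xz - 15x^2)(-7z - 6x)    [distributive law]
= (4y + 8z - 12x - 2y^2 - 4yz + 11xy + 10xz - 15x^2)(-7z - 6x)    [combine like terms]
= -28yz - 24xy - 56z^2 - 48xz + 84xz + 72x^2 + 14y^2z + 12xy^2 + 28yz^2 + 24xyz - 77xyz - 66x^2y - 70xz^2 - 60x^2z + 105x^2z + 90x^3    [distributive law]
= -28yz - 24xy - 56z^2 + 36xz + 72x^2 + 14y^2z + 12xy^2 + 28yz^2 - 53xyz - 66x^2y - 70xz^2 + 45x^2z + 90x^3    [combine like terms]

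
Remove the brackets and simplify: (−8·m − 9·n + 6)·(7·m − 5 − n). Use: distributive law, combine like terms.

(−8·m − 9·n + 6)·(7·m − 5 − n)
= −56·m^2 + 40·m + 8·m·n − 63·m·n + 45·n + 9·n^2 + 42·m − 30 − 6·n    [distributive law]
= −56·m^2 + 82·m − 55·m·n + 39·n + 9·n^2 − 30    [combine like terms]

−56·m^2 + 82·m − 55·m·n + 39·n + 9·n^2 − 30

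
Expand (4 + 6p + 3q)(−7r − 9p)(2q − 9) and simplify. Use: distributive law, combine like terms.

(4 + 6p + 3q)(−7r − 9p)(2q − 9)
= (−28r − 36p − 42pr − 54p² − 21qr − 27pq)(2q − 9)    [distributive law]
= −56qr + 252r − 72pq + 324p − 84pqr + 378pr − 108p²q + 486p² − 42q²r + 189qr − 54pq² + 243pq    [distributive law]
= 133qr + 252r + 171pq + 324p − 84pqr + 378pr − 108p²q + 486p² − 42q²r − 54pq²    [combine like terms]

133qr + 252r + 171pq + 324p − 84pqr + 378pr − 108p²q + 486p² − 42q²r − 54pq²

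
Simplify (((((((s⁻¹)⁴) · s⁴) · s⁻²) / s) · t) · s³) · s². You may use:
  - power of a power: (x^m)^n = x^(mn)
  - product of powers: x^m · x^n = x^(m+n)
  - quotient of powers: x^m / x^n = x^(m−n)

(((((((s⁻¹)⁴) · s⁴) · s⁻²) / s) · t) · s³) · s²
= (((((s⁻⁴ · s⁴) · s⁻²) / s) · t) · s³) · s²    [power of a power]
= ((((s⁰ · s⁻²) / s) · t) · s³) · s²    [product of powers]
= (((s⁻² / s) · t) · s³) · s²    [product of powers]
= ((s⁻³ · t) · s³) · s²    [quotient of powers]
= s²t    [product of powers]

s²t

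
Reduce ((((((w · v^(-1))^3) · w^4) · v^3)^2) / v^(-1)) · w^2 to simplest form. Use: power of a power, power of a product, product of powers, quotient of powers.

vw^16

((((((w · v^(-1))^3) · w^4) · v^3)^2) / v^(-1)) · w^2
= ((((((w · v^(-1))^3) · w^4)^2) · ((v^3)^2)) / v^(-1)) · w^2    [power of a product]
= ((((((w · v^(-1))^3)^2) · ((w^4)^2)) · ((v^3)^2)) / v^(-1)) · w^2    [power of a product]
= (((((w · v^(-1))^6) · ((w^4)^2)) · ((v^3)^2)) / v^(-1)) · w^2    [power of a power]
= (((((w^6) · ((v^(-1))^6)) · ((w^4)^2)) · ((v^3)^2)) / v^(-1)) · w^2    [power of a product]
= ((((w^6 · v^(-6)) · ((w^4)^2)) · ((v^3)^2)) / v^(-1)) · w^2    [power of a power]
= ((((w^6 · v^(-6)) · w^8) · ((v^3)^2)) / v^(-1)) · w^2    [power of a power]
= ((((w^6 · v^(-6)) · w^8) · v^6) / v^(-1)) · w^2    [power of a power]
= vw^16    [quotient of powers; product of powers]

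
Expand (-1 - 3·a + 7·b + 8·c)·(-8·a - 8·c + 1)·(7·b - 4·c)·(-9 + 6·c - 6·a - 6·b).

(-1 - 3·a + 7·b + 8·c)·(-8·a - 8·c + 1)·(7·b - 4·c)·(-9 + 6·c - 6·a - 6·b)
= (8·a + 8·c - 1 + 24·a² + 24·a·c - 3·a - 56·a·b - 56·b·c + 7·b - 64·a·c - 64·c² + 8·c)·(7·b - 4·c)·(-9 + 6·c - 6·a - 6·b)    [distributive law]
= (5·a + 16·c - 1 + 24·a² - 40·a·c - 56·a·b - 56·b·c + 7·b - 64·c²)·(7·b - 4·c)·(-9 + 6·c - 6·a - 6·b)    [combine like terms]
= (35·a·b - 20·a·c + 112·b·c - 64·c² - 7·b + 4·c + 168·a²·b - 96·a²·c - 280·a·b·c + 160·a·c² - 392·a·b² + 224·a·b·c - 392·b²·c + 224·b·c² + 49·b² - 28·b·c - 448·b·c² + 256·c³)·(-9 + 6·c - 6·a - 6·b)    [distributive law]
= (35·a·b - 20·a·c + 84·b·c - 64·c² - 7·b + 4·c + 168·a²·b - 96·a²·c - 56·a·b·c + 160·a·c² - 392·a·b² - 392·b²·c - 224·b·c² + 49·b² + 256·c³)·(-9 + 6·c - 6·a - 6·b)    [combine like terms]
= -315·a·b + 210·a·b·c - 210·a²·b - 210·a·b² + 180·a·c - 120·a·c² + 120·a²·c + 120·a·b·c - 756·b·c + 504·b·c² - 504·a·b·c - 504·b²·c + 576·c² - 384·c³ + 384·a·c² + 384·b·c² + 63·b - 42·b·c + 42·a·b + 42·b² - 36·c + 24·c² - 24·a·c - 24·b·c - 1512·a²·b + 1008·a²·b·c - 1008·a³·b - 1008·a²·b² + 864·a²·c - 576·a²·c² + 576·a³·c + 576·a²·b·c + 504·a·b·c - 336·a·b·c² + 336·a²·b·c + 336·a·b²·c - 1440·a·c² + 960·a·c³ - 960·a²·c² - 960·a·b·c² + 3528·a·b² - 2352·a·b²·c + 2352·a²·b² + 2352·a·b³ + 3528·b²·c - 2352·b²·c² + 2352·a·b²·c + 2352·b³·c + 2016·b·c² - 1344·b·c³ + 1344·a·b·c² + 1344·b²·c² - 441·b² + 294·b²·c - 294·a·b² - 294·b³ - 2304·c³ + 1536·c⁴ - 1536·a·c³ - 1536·b·c³    [distributive law]
= -273·a·b + 330·a·b·c - 1722·a²·b + 3024·a·b² + 156·a·c - 1176·a·c² + 984·a²·c - 822·b·c + 2904·b·c² + 3318·b²·c + 600·c² - 2688·c³ + 63·b - 399·b² - 36·c + 1920·a²·b·c - 1008·a³·b + 1344·a²·b² - 1536·a²·c² + 576·a³·c + 48·a·b·c² + 336·a·b²·c - 576·a·c³ + 2352·a·b³ - 1008·b²·c² + 2352·b³·c - 2880·b·c³ - 294·b³ + 1536·c⁴    [combine like terms]

-273·a·b + 330·a·b·c - 1722·a²·b + 3024·a·b² + 156·a·c - 1176·a·c² + 984·a²·c - 822·b·c + 2904·b·c² + 3318·b²·c + 600·c² - 2688·c³ + 63·b - 399·b² - 36·c + 1920·a²·b·c - 1008·a³·b + 1344·a²·b² - 1536·a²·c² + 576·a³·c + 48·a·b·c² + 336·a·b²·c - 576·a·c³ + 2352·a·b³ - 1008·b²·c² + 2352·b³·c - 2880·b·c³ - 294·b³ + 1536·c⁴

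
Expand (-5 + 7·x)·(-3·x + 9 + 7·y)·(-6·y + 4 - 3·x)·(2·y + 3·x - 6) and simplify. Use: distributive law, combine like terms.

(-5 + 7·x)·(-3·x + 9 + 7·y)·(-6·y + 4 - 3·x)·(2·y + 3·x - 6)
= (15·x - 45 - 35·y - 21·x^2 + 63·x + 49·x·y)·(-6·y + 4 - 3·x)·(2·y + 3·x - 6)    [distributive law]
= (78·x - 45 - 35·y - 21·x^2 + 49·x·y)·(-6·y + 4 - 3·x)·(2·y + 3·x - 6)    [combine like terms]
= (-468·x·y + 312·x - 234·x^2 + 270·y - 180 + 135·x + 210·y^2 - 140·y + 105·x·y + 126·x^2·y - 84·x^2 + 63·x^3 - 294·x·y^2 + 196·x·y - 147·x^2·y)·(2·y + 3·x - 6)    [distributive law]
= (-167·x·y + 447·x - 318·x^2 + 130·y - 180 + 210·y^2 - 21·x^2·y + 63·x^3 - 294·x·y^2)·(2·y + 3·x - 6)    [combine like terms]
= -334·x·y^2 - 501·x^2·y + 1002·x·y + 894·x·y + 1341·x^2 - 2682·x - 636·x^2·y - 954·x^3 + 1908·x^2 + 260·y^2 + 390·x·y - 780·y - 360·y - 540·x + 1080 + 420·y^3 + 630·x·y^2 - 1260·y^2 - 42·x^2·y^2 - 63·x^3·y + 126·x^2·y + 126·x^3·y + 189·x^4 - 378·x^3 - 588·x·y^3 - 882·x^2·y^2 + 1764·x·y^2    [distributive law]
= 2060·x·y^2 - 1011·x^2·y + 2286·x·y + 3249·x^2 - 3222·x - 1332·x^3 - 1000·y^2 - 1140·y + 1080 + 420·y^3 - 924·x^2·y^2 + 63·x^3·y + 189·x^4 - 588·x·y^3    [combine like terms]

2060·x·y^2 - 1011·x^2·y + 2286·x·y + 3249·x^2 - 3222·x - 1332·x^3 - 1000·y^2 - 1140·y + 1080 + 420·y^3 - 924·x^2·y^2 + 63·x^3·y + 189·x^4 - 588·x·y^3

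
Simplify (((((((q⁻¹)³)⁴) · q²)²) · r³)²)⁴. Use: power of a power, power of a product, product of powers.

(((((((q⁻¹)³)⁴) · q²)²) · r³)²)⁴
= ((((((q⁻¹)³)⁴) · q²)²) · r³)⁸    [power of a power]
= ((((((q⁻¹)³)⁴) · q²)²)⁸) · ((r³)⁸)    [power of a product]
= (((((q⁻¹)³)⁴) · q²)¹⁶) · ((r³)⁸)    [power of a power]
= (((((q⁻¹)³)⁴)¹⁶) · ((q²)¹⁶)) · ((r³)⁸)    [power of a product]
= ((((q⁻¹)³)⁶⁴) · ((q²)¹⁶)) · ((r³)⁸)    [power of a power]
= (((q⁻¹)¹⁹²) · ((q²)¹⁶)) · ((r³)⁸)    [power of a power]
= (q⁻¹⁹² · ((q²)¹⁶)) · ((r³)⁸)    [power of a power]
= (q⁻¹⁹² · q³²) · ((r³)⁸)    [power of a power]
= q⁻¹⁶⁰ · ((r³)⁸)    [product of powers]
= q⁻¹⁶⁰ · r²⁴    [power of a power]
= q⁻¹⁶⁰r²⁴    [rearrange]

q⁻¹⁶⁰r²⁴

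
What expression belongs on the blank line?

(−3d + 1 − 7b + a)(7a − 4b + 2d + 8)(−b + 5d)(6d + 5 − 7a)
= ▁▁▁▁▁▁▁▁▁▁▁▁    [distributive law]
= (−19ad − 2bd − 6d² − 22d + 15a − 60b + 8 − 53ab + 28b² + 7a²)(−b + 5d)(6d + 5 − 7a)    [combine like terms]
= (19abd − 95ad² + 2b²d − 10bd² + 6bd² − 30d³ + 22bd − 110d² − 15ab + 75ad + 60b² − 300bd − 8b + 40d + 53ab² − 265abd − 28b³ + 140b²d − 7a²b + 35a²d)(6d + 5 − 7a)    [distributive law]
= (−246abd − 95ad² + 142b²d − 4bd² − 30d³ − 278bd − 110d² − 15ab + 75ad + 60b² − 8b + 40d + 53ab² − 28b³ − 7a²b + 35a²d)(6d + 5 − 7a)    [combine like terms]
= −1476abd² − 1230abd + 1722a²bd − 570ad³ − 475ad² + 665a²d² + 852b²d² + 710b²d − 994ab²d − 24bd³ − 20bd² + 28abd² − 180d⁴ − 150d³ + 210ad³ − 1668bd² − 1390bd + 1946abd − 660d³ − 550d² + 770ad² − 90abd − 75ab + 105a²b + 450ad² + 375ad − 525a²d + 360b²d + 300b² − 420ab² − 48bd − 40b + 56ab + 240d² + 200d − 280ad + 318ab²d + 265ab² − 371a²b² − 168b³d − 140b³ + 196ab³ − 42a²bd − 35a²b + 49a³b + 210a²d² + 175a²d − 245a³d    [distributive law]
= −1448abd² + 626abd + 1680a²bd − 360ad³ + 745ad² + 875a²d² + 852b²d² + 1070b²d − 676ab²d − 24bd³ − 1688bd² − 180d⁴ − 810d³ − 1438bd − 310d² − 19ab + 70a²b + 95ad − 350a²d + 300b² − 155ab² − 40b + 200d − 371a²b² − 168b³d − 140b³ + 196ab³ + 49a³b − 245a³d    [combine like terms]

Applying distributive law to the line above:

(−21ad + 12bd − 6d² − 24d + 7a − 4b + 2d + 8 − 49ab + 28b² − 14bd − 56b + 7a² − 4ab + 2ad + 8a)(−b + 5d)(6d + 5 − 7a)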